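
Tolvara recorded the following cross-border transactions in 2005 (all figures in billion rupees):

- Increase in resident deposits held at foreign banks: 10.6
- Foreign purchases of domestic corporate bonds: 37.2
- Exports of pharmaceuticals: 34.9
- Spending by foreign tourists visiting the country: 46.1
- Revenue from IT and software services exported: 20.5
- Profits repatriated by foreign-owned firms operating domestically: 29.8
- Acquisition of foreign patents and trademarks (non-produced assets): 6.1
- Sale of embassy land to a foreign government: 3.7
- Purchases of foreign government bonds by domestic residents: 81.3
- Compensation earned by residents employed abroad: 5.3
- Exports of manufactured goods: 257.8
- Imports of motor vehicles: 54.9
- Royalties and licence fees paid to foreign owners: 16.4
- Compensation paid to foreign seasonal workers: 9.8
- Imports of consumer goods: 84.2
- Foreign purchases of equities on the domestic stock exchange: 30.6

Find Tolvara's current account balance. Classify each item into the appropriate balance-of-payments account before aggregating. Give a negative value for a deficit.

Goods: 257.8 - 54.9 + 34.9 - 84.2 = 153.6
Services: 46.1 - 16.4 + 20.5 = 50.2
Primary income: -9.8 + 5.3 - 29.8 = -34.3
Current account = 153.6 + 50.2 + (-34.3) = 169.5
(Excluded from the current account — financial account: increase in resident deposits held at foreign banks 10.6, foreign purchases of domestic corporate bonds 37.2, purchases of foreign government bonds by domestic residents 81.3, foreign purchases of equities on the domestic stock exchange 30.6; capital account: acquisition of foreign patents and trademarks (non-produced assets) 6.1, sale of embassy land to a foreign government 3.7.)

169.5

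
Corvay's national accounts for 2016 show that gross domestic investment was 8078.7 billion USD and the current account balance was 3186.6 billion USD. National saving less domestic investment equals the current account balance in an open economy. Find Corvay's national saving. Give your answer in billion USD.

S - I = CA (net lending to the rest of the world).
S = I + CA = 8078.7 + 3186.6 = 11265.3

11265.3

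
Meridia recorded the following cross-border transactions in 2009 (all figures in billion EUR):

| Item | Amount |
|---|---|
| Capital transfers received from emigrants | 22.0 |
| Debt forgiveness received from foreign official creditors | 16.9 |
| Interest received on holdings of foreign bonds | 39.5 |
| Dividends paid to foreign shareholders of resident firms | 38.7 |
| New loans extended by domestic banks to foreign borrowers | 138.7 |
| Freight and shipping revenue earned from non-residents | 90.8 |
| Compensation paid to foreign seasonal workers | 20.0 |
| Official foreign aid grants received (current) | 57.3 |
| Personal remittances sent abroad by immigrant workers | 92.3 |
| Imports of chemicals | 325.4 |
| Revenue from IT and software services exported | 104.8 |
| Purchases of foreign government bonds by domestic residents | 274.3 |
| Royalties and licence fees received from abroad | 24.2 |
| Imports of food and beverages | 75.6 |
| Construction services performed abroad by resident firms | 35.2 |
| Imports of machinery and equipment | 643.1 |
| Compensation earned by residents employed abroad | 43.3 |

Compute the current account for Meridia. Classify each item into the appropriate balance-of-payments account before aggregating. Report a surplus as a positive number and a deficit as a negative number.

Goods: -75.6 - 643.1 - 325.4 = -1044.1
Services: 104.8 + 90.8 + 35.2 + 24.2 = 255.0
Primary income: 39.5 - 38.7 - 20.0 + 43.3 = 24.1
Secondary income: 57.3 - 92.3 = -35.0
Current account = (-1044.1) + 255.0 + 24.1 + (-35.0) = -800.0
(Excluded from the current account — capital account: capital transfers received from emigrants 22.0, debt forgiveness received from foreign official creditors 16.9; financial account: new loans extended by domestic banks to foreign borrowers 138.7, purchases of foreign government bonds by domestic residents 274.3.)

-800.0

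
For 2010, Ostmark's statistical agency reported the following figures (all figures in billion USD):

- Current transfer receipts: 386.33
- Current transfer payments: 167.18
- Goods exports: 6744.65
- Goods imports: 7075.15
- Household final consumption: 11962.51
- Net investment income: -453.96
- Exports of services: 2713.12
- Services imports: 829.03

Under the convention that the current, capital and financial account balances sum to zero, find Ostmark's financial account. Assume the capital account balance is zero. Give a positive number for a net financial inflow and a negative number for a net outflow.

-1318.78

Goods balance = 6744.65 - 7075.15 = -330.50
Services balance = 2713.12 - 829.03 = 1884.09
Trade balance (goods + services) = -330.50 + 1884.09 = 1553.59
Net primary income = -453.96
Net secondary income = 386.33 - 167.18 = 219.15
Current account = 1553.59 + (-453.96) + 219.15 = 1318.78
Financial account = -(1318.78) = -1318.78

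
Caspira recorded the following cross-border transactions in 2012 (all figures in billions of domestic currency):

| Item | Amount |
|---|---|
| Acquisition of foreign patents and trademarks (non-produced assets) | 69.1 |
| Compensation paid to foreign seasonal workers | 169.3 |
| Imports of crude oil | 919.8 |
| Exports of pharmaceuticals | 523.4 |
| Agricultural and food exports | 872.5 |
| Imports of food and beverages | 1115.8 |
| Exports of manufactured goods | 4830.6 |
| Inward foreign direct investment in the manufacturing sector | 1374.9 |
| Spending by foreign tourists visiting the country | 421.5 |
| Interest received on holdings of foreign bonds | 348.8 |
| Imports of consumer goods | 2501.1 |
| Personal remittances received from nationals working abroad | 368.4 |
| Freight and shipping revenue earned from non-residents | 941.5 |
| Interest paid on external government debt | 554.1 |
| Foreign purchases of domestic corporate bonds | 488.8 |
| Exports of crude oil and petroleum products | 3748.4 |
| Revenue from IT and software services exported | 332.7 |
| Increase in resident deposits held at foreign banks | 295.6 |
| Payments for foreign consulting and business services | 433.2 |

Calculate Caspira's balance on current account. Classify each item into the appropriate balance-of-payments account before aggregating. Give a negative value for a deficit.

6694.5

Goods: 3748.4 - 1115.8 + 4830.6 + 523.4 + 872.5 - 919.8 - 2501.1 = 5438.2
Services: 941.5 - 433.2 + 421.5 + 332.7 = 1262.5
Primary income: 348.8 - 169.3 - 554.1 = -374.6
Secondary income: 368.4
Current account = 5438.2 + 1262.5 + (-374.6) + 368.4 = 6694.5
(Excluded from the current account — capital account: acquisition of foreign patents and trademarks (non-produced assets) 69.1; financial account: inward foreign direct investment in the manufacturing sector 1374.9, foreign purchases of domestic corporate bonds 488.8, increase in resident deposits held at foreign banks 295.6.)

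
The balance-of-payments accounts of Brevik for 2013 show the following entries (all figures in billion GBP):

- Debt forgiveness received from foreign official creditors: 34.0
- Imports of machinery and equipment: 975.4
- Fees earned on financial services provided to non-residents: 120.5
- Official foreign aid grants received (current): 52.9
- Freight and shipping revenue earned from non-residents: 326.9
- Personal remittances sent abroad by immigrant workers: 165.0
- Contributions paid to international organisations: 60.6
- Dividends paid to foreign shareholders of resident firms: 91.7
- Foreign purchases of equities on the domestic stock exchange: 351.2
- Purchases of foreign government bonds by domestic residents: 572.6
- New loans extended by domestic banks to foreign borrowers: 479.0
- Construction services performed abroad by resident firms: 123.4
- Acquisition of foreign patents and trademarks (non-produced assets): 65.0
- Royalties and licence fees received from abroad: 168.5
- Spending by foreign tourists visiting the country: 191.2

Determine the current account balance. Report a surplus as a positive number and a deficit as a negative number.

Goods: -975.4
Services: 168.5 + 120.5 + 326.9 + 123.4 + 191.2 = 930.5
Primary income: -91.7
Secondary income: -165.0 - 60.6 + 52.9 = -172.7
Current account = (-975.4) + 930.5 + (-91.7) + (-172.7) = -309.3
(Excluded from the current account — capital account: debt forgiveness received from foreign official creditors 34.0, acquisition of foreign patents and trademarks (non-produced assets) 65.0; financial account: foreign purchases of equities on the domestic stock exchange 351.2, purchases of foreign government bonds by domestic residents 572.6, new loans extended by domestic banks to foreign borrowers 479.0.)

-309.3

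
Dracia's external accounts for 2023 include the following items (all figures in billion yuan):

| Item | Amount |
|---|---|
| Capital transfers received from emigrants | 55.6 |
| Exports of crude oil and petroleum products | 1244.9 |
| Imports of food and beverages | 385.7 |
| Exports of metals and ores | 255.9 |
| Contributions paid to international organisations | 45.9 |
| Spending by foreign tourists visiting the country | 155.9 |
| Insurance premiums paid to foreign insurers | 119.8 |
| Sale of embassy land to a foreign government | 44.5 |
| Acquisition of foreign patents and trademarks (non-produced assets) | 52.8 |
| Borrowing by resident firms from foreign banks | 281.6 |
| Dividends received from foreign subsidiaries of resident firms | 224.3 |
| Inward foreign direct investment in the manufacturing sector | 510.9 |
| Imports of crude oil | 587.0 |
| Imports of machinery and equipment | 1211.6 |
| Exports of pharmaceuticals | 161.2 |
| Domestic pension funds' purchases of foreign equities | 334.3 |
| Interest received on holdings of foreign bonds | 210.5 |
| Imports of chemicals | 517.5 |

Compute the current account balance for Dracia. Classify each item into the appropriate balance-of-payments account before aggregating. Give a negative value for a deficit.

Goods: -517.5 - 385.7 + 1244.9 - 1211.6 + 255.9 - 587.0 + 161.2 = -1039.8
Services: -119.8 + 155.9 = 36.1
Primary income: 224.3 + 210.5 = 434.8
Secondary income: -45.9
Current account = (-1039.8) + 36.1 + 434.8 + (-45.9) = -614.8
(Excluded from the current account — capital account: capital transfers received from emigrants 55.6, sale of embassy land to a foreign government 44.5, acquisition of foreign patents and trademarks (non-produced assets) 52.8; financial account: borrowing by resident firms from foreign banks 281.6, inward foreign direct investment in the manufacturing sector 510.9, domestic pension funds' purchases of foreign equities 334.3.)

-614.8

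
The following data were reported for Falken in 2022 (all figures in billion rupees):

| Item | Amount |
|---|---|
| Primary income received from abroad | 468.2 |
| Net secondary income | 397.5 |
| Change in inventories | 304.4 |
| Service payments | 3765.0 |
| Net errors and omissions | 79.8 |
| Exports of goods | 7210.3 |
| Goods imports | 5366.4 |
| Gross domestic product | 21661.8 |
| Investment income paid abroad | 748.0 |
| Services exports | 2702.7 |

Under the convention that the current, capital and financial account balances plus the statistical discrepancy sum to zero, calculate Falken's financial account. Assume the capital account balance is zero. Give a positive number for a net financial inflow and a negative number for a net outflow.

Goods balance = 7210.3 - 5366.4 = 1843.9
Services balance = 2702.7 - 3765.0 = -1062.3
Trade balance (goods + services) = 1843.9 + (-1062.3) = 781.6
Net primary income = 468.2 - 748.0 = -279.8
Net secondary income = 397.5
Current account = 781.6 + (-279.8) + 397.5 = 899.3
Financial account = -(899.3 + 79.8) = -979.1

-979.1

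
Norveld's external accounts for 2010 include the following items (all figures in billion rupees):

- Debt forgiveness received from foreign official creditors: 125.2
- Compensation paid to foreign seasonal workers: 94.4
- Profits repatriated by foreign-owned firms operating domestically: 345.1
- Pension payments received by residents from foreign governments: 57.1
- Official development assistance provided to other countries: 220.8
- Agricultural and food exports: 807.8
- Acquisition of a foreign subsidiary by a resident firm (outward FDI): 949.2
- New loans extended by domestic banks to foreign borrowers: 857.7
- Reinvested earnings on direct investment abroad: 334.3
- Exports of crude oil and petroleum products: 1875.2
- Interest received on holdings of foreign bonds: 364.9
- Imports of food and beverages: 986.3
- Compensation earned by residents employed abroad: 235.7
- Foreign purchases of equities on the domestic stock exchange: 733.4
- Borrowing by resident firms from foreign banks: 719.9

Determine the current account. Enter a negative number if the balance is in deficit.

Goods: 1875.2 + 807.8 - 986.3 = 1696.7
Primary income: -94.4 + 235.7 + 334.3 - 345.1 + 364.9 = 495.4
Secondary income: -220.8 + 57.1 = -163.7
Current account = 1696.7 + 495.4 + (-163.7) = 2028.4
(Excluded from the current account — capital account: debt forgiveness received from foreign official creditors 125.2; financial account: acquisition of a foreign subsidiary by a resident firm (outward FDI) 949.2, new loans extended by domestic banks to foreign borrowers 857.7, foreign purchases of equities on the domestic stock exchange 733.4, borrowing by resident firms from foreign banks 719.9.)

2028.4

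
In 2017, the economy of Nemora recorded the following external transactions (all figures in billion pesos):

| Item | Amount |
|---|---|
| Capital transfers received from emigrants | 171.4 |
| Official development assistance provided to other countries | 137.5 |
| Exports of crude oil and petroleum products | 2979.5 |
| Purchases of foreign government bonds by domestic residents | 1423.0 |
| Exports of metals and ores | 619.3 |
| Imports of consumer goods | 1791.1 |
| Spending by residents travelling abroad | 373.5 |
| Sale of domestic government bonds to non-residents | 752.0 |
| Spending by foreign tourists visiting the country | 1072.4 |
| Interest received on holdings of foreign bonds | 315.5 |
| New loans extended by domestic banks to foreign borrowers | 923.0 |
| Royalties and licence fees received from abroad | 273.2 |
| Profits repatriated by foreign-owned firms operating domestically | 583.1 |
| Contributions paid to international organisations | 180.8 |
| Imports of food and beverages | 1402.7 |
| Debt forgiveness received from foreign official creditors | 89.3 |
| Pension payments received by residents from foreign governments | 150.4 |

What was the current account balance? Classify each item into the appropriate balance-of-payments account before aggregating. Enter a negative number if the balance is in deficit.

Goods: 2979.5 - 1791.1 - 1402.7 + 619.3 = 405.0
Services: 1072.4 + 273.2 - 373.5 = 972.1
Primary income: -583.1 + 315.5 = -267.6
Secondary income: -137.5 - 180.8 + 150.4 = -167.9
Current account = 405.0 + 972.1 + (-267.6) + (-167.9) = 941.6
(Excluded from the current account — capital account: capital transfers received from emigrants 171.4, debt forgiveness received from foreign official creditors 89.3; financial account: purchases of foreign government bonds by domestic residents 1423.0, sale of domestic government bonds to non-residents 752.0, new loans extended by domestic banks to foreign borrowers 923.0.)

941.6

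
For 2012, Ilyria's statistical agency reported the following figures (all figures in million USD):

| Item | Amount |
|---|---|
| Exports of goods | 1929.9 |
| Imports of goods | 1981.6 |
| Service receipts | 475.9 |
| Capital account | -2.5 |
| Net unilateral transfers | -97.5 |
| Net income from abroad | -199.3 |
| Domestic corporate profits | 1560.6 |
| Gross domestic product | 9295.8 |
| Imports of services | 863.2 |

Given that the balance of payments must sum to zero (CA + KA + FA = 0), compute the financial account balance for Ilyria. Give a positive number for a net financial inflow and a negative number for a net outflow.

Goods balance = 1929.9 - 1981.6 = -51.7
Services balance = 475.9 - 863.2 = -387.3
Trade balance (goods + services) = -51.7 + (-387.3) = -439.0
Net primary income = -199.3
Net secondary income = -97.5
Current account = -439.0 + (-199.3) + (-97.5) = -735.8
Financial account = -(-735.8 + (-2.5)) = 738.3

738.3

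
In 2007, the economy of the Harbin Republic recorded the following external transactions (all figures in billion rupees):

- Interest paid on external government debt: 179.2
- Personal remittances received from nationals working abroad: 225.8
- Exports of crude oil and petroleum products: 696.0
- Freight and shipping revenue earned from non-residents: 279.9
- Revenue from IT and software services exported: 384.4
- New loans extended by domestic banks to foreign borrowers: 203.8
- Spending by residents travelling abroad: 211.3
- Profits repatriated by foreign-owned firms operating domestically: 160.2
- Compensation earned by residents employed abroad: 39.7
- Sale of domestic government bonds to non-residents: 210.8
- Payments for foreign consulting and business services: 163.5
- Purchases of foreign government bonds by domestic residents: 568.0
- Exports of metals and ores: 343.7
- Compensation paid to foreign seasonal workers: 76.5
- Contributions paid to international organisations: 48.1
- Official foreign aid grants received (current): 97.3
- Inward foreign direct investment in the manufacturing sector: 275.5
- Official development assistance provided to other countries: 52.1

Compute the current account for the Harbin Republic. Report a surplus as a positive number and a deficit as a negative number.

1175.9

Goods: 696.0 + 343.7 = 1039.7
Services: -211.3 + 384.4 - 163.5 + 279.9 = 289.5
Primary income: -76.5 - 160.2 + 39.7 - 179.2 = -376.2
Secondary income: -52.1 + 225.8 + 97.3 - 48.1 = 222.9
Current account = 1039.7 + 289.5 + (-376.2) + 222.9 = 1175.9
(Excluded from the current account — financial account: new loans extended by domestic banks to foreign borrowers 203.8, sale of domestic government bonds to non-residents 210.8, purchases of foreign government bonds by domestic residents 568.0, inward foreign direct investment in the manufacturing sector 275.5.)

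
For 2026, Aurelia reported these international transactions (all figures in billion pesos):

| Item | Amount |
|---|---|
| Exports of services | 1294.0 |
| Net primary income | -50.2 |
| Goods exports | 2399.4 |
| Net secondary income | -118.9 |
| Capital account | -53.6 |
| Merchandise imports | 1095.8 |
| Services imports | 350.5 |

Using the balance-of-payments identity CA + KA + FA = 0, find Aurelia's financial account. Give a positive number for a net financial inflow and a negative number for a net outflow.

-2024.4

Goods balance = 2399.4 - 1095.8 = 1303.6
Services balance = 1294.0 - 350.5 = 943.5
Trade balance (goods + services) = 1303.6 + 943.5 = 2247.1
Net primary income = -50.2
Net secondary income = -118.9
Current account = 2247.1 + (-50.2) + (-118.9) = 2078.0
Financial account = -(2078.0 + (-53.6)) = -2024.4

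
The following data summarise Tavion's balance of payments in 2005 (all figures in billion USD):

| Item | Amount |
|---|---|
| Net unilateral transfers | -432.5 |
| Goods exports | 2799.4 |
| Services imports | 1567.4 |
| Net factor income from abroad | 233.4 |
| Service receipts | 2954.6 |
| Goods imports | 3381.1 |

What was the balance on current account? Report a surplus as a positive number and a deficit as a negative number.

606.4

Goods balance = 2799.4 - 3381.1 = -581.7
Services balance = 2954.6 - 1567.4 = 1387.2
Trade balance (goods + services) = -581.7 + 1387.2 = 805.5
Net primary income = 233.4
Net secondary income = -432.5
Current account = 805.5 + 233.4 + (-432.5) = 606.4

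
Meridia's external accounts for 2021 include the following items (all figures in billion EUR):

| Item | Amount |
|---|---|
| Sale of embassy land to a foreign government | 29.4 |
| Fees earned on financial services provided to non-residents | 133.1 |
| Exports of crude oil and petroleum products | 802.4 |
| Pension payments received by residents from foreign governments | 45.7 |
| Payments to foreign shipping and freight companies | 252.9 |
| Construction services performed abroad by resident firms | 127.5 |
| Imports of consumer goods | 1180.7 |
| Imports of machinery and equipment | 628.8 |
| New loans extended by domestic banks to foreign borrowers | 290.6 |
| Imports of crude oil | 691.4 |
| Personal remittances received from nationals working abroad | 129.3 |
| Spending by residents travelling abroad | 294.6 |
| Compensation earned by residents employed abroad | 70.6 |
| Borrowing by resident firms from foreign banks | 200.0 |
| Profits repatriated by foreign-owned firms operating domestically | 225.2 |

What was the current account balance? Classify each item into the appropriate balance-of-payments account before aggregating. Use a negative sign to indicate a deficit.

Goods: -691.4 + 802.4 - 1180.7 - 628.8 = -1698.5
Services: -294.6 + 133.1 + 127.5 - 252.9 = -286.9
Primary income: 70.6 - 225.2 = -154.6
Secondary income: 129.3 + 45.7 = 175.0
Current account = (-1698.5) + (-286.9) + (-154.6) + 175.0 = -1965.0
(Excluded from the current account — capital account: sale of embassy land to a foreign government 29.4; financial account: new loans extended by domestic banks to foreign borrowers 290.6, borrowing by resident firms from foreign banks 200.0.)

-1965.0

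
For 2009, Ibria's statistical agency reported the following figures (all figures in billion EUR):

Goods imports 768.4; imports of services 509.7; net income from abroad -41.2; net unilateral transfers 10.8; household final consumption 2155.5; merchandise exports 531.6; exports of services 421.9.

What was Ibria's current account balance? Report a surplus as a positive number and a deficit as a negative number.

Goods balance = 531.6 - 768.4 = -236.8
Services balance = 421.9 - 509.7 = -87.8
Trade balance (goods + services) = -236.8 + (-87.8) = -324.6
Net primary income = -41.2
Net secondary income = 10.8
Current account = -324.6 + (-41.2) + 10.8 = -355.0

-355.0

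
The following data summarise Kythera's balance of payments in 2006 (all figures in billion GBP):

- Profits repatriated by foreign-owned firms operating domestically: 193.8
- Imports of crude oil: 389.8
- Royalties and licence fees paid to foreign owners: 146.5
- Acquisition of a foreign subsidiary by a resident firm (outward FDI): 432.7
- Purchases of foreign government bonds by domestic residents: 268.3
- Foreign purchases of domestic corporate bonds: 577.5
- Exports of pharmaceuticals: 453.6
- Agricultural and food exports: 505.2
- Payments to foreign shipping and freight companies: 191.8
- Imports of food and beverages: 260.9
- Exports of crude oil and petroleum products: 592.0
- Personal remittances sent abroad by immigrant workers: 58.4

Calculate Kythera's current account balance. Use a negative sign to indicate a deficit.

309.6

Goods: -260.9 + 592.0 + 453.6 + 505.2 - 389.8 = 900.1
Services: -146.5 - 191.8 = -338.3
Primary income: -193.8
Secondary income: -58.4
Current account = 900.1 + (-338.3) + (-193.8) + (-58.4) = 309.6
(Excluded from the current account — financial account: acquisition of a foreign subsidiary by a resident firm (outward FDI) 432.7, purchases of foreign government bonds by domestic residents 268.3, foreign purchases of domestic corporate bonds 577.5.)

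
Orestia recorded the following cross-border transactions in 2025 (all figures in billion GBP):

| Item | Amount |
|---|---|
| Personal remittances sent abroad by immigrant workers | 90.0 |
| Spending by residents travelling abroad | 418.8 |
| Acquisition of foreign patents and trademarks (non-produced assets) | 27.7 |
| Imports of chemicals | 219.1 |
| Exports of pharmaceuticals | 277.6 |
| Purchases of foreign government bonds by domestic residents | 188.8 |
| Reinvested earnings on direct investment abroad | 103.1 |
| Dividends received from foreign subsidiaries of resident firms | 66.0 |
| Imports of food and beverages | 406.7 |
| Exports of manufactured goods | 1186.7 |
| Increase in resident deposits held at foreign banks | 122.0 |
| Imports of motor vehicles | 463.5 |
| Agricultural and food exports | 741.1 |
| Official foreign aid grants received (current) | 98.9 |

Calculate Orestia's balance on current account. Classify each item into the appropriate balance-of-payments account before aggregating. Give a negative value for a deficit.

875.3

Goods: 741.1 - 219.1 - 463.5 + 277.6 + 1186.7 - 406.7 = 1116.1
Services: -418.8
Primary income: 66.0 + 103.1 = 169.1
Secondary income: -90.0 + 98.9 = 8.9
Current account = 1116.1 + (-418.8) + 169.1 + 8.9 = 875.3
(Excluded from the current account — capital account: acquisition of foreign patents and trademarks (non-produced assets) 27.7; financial account: purchases of foreign government bonds by domestic residents 188.8, increase in resident deposits held at foreign banks 122.0.)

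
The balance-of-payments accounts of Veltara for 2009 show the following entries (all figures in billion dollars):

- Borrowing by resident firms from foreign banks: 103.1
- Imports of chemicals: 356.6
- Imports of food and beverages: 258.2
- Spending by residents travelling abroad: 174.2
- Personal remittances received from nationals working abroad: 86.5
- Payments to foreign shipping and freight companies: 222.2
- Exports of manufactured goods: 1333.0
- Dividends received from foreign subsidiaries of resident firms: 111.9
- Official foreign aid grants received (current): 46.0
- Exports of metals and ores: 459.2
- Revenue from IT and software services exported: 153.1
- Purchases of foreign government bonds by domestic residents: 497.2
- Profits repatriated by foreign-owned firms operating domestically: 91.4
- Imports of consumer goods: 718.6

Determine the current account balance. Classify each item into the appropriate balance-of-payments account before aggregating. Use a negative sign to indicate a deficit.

368.5

Goods: -258.2 - 718.6 + 459.2 + 1333.0 - 356.6 = 458.8
Services: -174.2 - 222.2 + 153.1 = -243.3
Primary income: -91.4 + 111.9 = 20.5
Secondary income: 46.0 + 86.5 = 132.5
Current account = 458.8 + (-243.3) + 20.5 + 132.5 = 368.5
(Excluded from the current account — financial account: borrowing by resident firms from foreign banks 103.1, purchases of foreign government bonds by domestic residents 497.2.)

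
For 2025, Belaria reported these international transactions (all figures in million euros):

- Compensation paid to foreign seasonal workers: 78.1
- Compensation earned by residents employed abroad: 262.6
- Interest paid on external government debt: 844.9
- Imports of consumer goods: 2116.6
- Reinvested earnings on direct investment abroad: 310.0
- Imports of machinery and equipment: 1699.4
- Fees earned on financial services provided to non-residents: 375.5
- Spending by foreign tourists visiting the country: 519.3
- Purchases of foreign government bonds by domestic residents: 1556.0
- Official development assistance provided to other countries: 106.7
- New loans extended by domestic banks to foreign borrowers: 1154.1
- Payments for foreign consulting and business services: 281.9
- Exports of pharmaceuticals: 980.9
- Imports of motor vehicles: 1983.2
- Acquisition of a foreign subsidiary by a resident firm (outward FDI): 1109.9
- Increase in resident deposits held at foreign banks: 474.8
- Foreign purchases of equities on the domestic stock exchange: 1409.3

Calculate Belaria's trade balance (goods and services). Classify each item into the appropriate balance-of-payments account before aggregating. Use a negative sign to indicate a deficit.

-4205.4

Goods: 980.9 - 1983.2 - 1699.4 - 2116.6 = -4818.3
Services: -281.9 + 375.5 + 519.3 = 612.9
Trade balance = -4818.3 + 612.9 = -4205.4
(Excluded from the trade balance — primary income: compensation paid to foreign seasonal workers 78.1, compensation earned by residents employed abroad 262.6, interest paid on external government debt 844.9, reinvested earnings on direct investment abroad 310.0; financial account: purchases of foreign government bonds by domestic residents 1556.0, new loans extended by domestic banks to foreign borrowers 1154.1, acquisition of a foreign subsidiary by a resident firm (outward FDI) 1109.9, increase in resident deposits held at foreign banks 474.8, foreign purchases of equities on the domestic stock exchange 1409.3; secondary income: official development assistance provided to other countries 106.7.)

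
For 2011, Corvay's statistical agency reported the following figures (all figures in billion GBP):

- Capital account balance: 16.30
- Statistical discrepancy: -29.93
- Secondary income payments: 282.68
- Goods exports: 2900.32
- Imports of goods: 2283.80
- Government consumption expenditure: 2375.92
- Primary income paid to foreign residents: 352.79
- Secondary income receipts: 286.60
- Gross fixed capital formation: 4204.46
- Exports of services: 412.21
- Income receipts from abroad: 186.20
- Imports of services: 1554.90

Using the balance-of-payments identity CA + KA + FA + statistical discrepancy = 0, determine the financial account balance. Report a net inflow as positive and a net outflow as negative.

Goods balance = 2900.32 - 2283.80 = 616.52
Services balance = 412.21 - 1554.90 = -1142.69
Trade balance (goods + services) = 616.52 + (-1142.69) = -526.17
Net primary income = 186.20 - 352.79 = -166.59
Net secondary income = 286.60 - 282.68 = 3.92
Current account = -526.17 + (-166.59) + 3.92 = -688.84
Financial account = -(-688.84 + 16.30 + (-29.93)) = 702.47

702.47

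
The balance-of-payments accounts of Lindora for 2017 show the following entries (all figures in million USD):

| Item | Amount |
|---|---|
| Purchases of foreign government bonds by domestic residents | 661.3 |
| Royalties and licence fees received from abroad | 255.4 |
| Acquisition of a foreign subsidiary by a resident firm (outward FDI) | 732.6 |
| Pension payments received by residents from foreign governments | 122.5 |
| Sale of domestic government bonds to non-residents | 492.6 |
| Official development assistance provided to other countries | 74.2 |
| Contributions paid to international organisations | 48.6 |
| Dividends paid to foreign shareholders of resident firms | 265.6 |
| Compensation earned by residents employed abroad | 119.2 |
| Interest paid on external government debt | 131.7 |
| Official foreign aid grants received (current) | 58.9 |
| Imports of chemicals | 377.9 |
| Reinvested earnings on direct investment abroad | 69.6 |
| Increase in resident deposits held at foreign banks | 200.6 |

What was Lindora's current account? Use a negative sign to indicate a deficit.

Goods: -377.9
Services: 255.4
Primary income: -265.6 + 119.2 + 69.6 - 131.7 = -208.5
Secondary income: 58.9 - 74.2 + 122.5 - 48.6 = 58.6
Current account = (-377.9) + 255.4 + (-208.5) + 58.6 = -272.4
(Excluded from the current account — financial account: purchases of foreign government bonds by domestic residents 661.3, acquisition of a foreign subsidiary by a resident firm (outward FDI) 732.6, sale of domestic government bonds to non-residents 492.6, increase in resident deposits held at foreign banks 200.6.)

-272.4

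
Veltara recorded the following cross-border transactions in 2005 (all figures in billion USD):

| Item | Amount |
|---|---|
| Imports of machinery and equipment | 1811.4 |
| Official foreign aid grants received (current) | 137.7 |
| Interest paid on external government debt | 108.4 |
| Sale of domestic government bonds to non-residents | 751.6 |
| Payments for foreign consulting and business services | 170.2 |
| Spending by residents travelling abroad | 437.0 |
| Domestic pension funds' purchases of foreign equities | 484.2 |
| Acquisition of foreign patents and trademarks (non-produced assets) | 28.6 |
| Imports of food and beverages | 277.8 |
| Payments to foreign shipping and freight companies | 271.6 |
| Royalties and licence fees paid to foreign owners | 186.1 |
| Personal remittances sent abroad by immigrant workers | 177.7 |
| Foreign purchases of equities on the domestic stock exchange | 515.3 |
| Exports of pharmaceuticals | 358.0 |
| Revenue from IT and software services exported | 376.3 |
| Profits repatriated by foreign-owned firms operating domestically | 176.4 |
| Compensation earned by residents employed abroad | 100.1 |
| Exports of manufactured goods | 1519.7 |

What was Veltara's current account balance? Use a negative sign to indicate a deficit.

-1124.8

Goods: -277.8 + 358.0 - 1811.4 + 1519.7 = -211.5
Services: -437.0 - 170.2 - 271.6 - 186.1 + 376.3 = -688.6
Primary income: -176.4 + 100.1 - 108.4 = -184.7
Secondary income: -177.7 + 137.7 = -40.0
Current account = (-211.5) + (-688.6) + (-184.7) + (-40.0) = -1124.8
(Excluded from the current account — financial account: sale of domestic government bonds to non-residents 751.6, domestic pension funds' purchases of foreign equities 484.2, foreign purchases of equities on the domestic stock exchange 515.3; capital account: acquisition of foreign patents and trademarks (non-produced assets) 28.6.)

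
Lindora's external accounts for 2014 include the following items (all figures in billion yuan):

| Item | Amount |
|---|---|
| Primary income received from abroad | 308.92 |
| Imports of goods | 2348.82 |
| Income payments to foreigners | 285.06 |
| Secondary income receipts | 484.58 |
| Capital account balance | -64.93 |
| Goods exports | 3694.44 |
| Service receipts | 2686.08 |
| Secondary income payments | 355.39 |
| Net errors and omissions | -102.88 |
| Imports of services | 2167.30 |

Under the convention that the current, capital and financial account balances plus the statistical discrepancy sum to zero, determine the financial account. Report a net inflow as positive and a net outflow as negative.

-1849.64

Goods balance = 3694.44 - 2348.82 = 1345.62
Services balance = 2686.08 - 2167.30 = 518.78
Trade balance (goods + services) = 1345.62 + 518.78 = 1864.40
Net primary income = 308.92 - 285.06 = 23.86
Net secondary income = 484.58 - 355.39 = 129.19
Current account = 1864.40 + 23.86 + 129.19 = 2017.45
Financial account = -(2017.45 + (-64.93) + (-102.88)) = -1849.64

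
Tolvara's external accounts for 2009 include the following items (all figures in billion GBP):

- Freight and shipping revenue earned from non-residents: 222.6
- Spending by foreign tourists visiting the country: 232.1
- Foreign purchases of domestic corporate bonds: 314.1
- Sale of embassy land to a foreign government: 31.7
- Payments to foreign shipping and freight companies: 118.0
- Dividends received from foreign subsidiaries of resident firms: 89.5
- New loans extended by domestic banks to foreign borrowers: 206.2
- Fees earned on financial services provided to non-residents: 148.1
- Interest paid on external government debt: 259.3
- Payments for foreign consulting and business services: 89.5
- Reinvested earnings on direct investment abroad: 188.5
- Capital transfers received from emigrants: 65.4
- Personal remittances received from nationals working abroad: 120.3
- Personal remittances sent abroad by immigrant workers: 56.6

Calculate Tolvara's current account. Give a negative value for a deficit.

477.7

Services: 232.1 + 148.1 + 222.6 - 89.5 - 118.0 = 395.3
Primary income: 89.5 - 259.3 + 188.5 = 18.7
Secondary income: 120.3 - 56.6 = 63.7
Current account = 395.3 + 18.7 + 63.7 = 477.7
(Excluded from the current account — financial account: foreign purchases of domestic corporate bonds 314.1, new loans extended by domestic banks to foreign borrowers 206.2; capital account: sale of embassy land to a foreign government 31.7, capital transfers received from emigrants 65.4.)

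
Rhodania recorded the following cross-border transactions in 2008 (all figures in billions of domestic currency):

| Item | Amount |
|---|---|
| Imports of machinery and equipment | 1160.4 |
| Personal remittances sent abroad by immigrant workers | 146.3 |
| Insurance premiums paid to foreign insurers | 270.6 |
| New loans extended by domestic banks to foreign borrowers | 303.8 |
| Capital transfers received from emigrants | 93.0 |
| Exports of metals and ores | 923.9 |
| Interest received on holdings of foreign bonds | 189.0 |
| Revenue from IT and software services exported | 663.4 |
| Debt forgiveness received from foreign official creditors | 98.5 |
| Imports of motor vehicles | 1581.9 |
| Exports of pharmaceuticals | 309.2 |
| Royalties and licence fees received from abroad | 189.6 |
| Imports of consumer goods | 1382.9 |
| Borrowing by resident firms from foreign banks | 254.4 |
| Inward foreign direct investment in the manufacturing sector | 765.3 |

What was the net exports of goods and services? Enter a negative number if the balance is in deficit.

Goods: 923.9 - 1160.4 - 1581.9 + 309.2 - 1382.9 = -2892.1
Services: 663.4 + 189.6 - 270.6 = 582.4
Trade balance = -2892.1 + 582.4 = -2309.7
(Excluded from the trade balance — secondary income: personal remittances sent abroad by immigrant workers 146.3; financial account: new loans extended by domestic banks to foreign borrowers 303.8, borrowing by resident firms from foreign banks 254.4, inward foreign direct investment in the manufacturing sector 765.3; capital account: capital transfers received from emigrants 93.0, debt forgiveness received from foreign official creditors 98.5; primary income: interest received on holdings of foreign bonds 189.0.)

-2309.7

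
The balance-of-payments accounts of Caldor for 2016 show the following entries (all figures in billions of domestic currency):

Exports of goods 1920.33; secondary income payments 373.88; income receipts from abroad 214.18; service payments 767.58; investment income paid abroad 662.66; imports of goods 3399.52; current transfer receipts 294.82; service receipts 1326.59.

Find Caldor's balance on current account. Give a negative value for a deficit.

-1447.72

Goods balance = 1920.33 - 3399.52 = -1479.19
Services balance = 1326.59 - 767.58 = 559.01
Trade balance (goods + services) = -1479.19 + 559.01 = -920.18
Net primary income = 214.18 - 662.66 = -448.48
Net secondary income = 294.82 - 373.88 = -79.06
Current account = -920.18 + (-448.48) + (-79.06) = -1447.72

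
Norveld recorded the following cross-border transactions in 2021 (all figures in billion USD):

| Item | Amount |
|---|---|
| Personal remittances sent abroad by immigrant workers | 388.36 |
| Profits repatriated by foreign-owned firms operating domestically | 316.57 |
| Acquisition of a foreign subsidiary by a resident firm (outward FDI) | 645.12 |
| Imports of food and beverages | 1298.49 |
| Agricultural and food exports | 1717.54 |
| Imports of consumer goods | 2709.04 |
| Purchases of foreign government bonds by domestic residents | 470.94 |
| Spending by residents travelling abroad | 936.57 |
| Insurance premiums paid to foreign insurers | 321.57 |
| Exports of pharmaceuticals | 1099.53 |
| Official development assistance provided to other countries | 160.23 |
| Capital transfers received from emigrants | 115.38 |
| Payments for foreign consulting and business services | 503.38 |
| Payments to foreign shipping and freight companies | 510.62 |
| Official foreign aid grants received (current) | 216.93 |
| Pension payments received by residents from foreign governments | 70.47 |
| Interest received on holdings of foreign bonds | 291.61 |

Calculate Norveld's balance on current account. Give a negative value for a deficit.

-3748.75

Goods: -2709.04 - 1298.49 + 1717.54 + 1099.53 = -1190.46
Services: -503.38 - 936.57 - 321.57 - 510.62 = -2272.14
Primary income: 291.61 - 316.57 = -24.96
Secondary income: -388.36 + 216.93 + 70.47 - 160.23 = -261.19
Current account = (-1190.46) + (-2272.14) + (-24.96) + (-261.19) = -3748.75
(Excluded from the current account — financial account: acquisition of a foreign subsidiary by a resident firm (outward FDI) 645.12, purchases of foreign government bonds by domestic residents 470.94; capital account: capital transfers received from emigrants 115.38.)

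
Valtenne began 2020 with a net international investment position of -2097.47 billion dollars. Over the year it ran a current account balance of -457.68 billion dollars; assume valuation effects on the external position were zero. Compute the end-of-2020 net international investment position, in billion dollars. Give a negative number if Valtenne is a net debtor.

With no valuation effects, change in NIIP = current account = -457.68
End-of-year NIIP = -2097.47 + (-457.68) = -2555.15

-2555.15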